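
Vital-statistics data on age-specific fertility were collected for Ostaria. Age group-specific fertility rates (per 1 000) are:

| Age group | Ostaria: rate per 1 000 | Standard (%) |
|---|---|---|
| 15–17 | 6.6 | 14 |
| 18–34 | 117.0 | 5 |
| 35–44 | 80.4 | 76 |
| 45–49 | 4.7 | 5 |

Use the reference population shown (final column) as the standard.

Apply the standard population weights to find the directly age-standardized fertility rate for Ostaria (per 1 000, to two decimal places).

68.11

Standard weights: 0.14, 0.05, 0.76, 0.05.
Standardized rate: 0.1400×6.6 + 0.0500×117.0 + 0.7600×80.4 + 0.0500×4.7 = 68.1130 per 1 000.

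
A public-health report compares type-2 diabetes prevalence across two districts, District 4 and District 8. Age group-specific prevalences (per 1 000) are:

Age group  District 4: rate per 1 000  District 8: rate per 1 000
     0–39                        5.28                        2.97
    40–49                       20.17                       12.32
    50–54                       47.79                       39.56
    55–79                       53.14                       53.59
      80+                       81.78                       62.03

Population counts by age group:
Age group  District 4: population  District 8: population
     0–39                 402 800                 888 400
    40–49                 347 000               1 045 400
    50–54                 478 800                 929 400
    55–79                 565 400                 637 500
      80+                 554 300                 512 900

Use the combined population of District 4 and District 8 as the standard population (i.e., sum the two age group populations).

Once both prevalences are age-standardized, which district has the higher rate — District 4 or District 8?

District 4

Combined standard total = 6 361 900; weights = 0.2030, 0.2189, 0.2213, 0.1891, 0.1677.
District 4: 0.2030×5.28 + 0.2189×20.17 + 0.2213×47.79 + 0.1891×53.14 + 0.1677×81.78 = 39.8305 per 1 000.
District 8: 0.2030×2.97 + 0.2189×12.32 + 0.2213×39.56 + 0.1891×53.59 + 0.1677×62.03 = 32.5940 per 1 000.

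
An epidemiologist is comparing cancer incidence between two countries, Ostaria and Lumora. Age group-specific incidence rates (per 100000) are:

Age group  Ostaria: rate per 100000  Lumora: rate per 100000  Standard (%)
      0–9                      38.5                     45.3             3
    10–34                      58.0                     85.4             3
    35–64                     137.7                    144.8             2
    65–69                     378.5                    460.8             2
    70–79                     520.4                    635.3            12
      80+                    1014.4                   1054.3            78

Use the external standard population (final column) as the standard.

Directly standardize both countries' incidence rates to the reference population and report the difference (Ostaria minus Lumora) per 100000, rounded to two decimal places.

-47.72

Standard weights: 0.03, 0.03, 0.02, 0.02, 0.12, 0.78.
Ostaria: 0.0300×38.5 + 0.0300×58.0 + 0.0200×137.7 + 0.0200×378.5 + 0.1200×520.4 + 0.7800×1014.4 = 866.8990 per 100000.
Lumora: 0.0300×45.3 + 0.0300×85.4 + 0.0200×144.8 + 0.0200×460.8 + 0.1200×635.3 + 0.7800×1054.3 = 914.6230 per 100000.
Difference = 866.8990 − 914.6230 = -47.7240.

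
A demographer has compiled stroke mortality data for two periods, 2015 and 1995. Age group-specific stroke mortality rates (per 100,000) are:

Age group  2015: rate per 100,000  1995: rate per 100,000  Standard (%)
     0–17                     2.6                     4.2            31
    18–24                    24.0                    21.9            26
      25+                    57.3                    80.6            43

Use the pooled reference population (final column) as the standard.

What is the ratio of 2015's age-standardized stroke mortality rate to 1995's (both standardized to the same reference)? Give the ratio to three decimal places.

Standard weights: 0.31, 0.26, 0.43.
2015: 0.3100×2.6 + 0.2600×24.0 + 0.4300×57.3 = 31.6850 per 100,000.
1995: 0.3100×4.2 + 0.2600×21.9 + 0.4300×80.6 = 41.6540 per 100,000.
Ratio = 31.6850 ÷ 41.6540 = 0.76067.

0.761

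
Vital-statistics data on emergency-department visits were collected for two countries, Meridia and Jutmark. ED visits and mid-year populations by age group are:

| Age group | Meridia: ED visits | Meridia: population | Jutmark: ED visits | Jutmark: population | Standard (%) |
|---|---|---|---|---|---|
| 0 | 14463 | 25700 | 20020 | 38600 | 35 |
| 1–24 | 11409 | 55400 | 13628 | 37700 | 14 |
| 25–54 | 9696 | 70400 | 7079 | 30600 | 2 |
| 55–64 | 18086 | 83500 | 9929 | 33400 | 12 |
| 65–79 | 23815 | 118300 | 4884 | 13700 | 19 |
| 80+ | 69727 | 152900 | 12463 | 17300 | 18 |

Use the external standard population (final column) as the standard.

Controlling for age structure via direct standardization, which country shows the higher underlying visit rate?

Age-specific rates per 1000 for Meridia: 562.763, 205.939, 137.727, 216.599, 201.310, 456.030.
For Jutmark: 518.653, 361.485, 231.340, 297.275, 356.496, 720.405.
Standard weights: 0.35, 0.14, 0.02, 0.12, 0.19, 0.18.
Meridia: 0.3500×562.763 + 0.1400×205.939 + 0.0200×137.727 + 0.1200×216.599 + 0.1900×201.310 + 0.1800×456.030 = 374.8791 per 1000.
Jutmark: 0.3500×518.653 + 0.1400×361.485 + 0.0200×231.340 + 0.1200×297.275 + 0.1900×356.496 + 0.1800×720.405 = 469.8434 per 1000.

Jutmark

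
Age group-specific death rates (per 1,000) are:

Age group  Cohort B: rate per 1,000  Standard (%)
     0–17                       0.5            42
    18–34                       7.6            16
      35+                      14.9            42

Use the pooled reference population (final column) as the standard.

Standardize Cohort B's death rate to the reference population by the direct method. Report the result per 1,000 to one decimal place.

7.7

Standard weights: 0.42, 0.16, 0.42.
Standardized rate: 0.4200×0.5 + 0.1600×7.6 + 0.4200×14.9 = 7.6840 per 1,000.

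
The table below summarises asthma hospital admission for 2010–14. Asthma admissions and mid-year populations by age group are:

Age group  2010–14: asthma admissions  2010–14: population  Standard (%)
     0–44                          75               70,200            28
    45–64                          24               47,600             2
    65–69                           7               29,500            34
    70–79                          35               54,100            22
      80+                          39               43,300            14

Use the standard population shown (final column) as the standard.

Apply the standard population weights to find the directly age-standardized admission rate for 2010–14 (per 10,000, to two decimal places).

Age-specific rates per 10,000 for 2010–14: 10.68, 5.04, 2.37, 6.47, 9.01.
Standard weights: 0.28, 0.02, 0.34, 0.22, 0.14.
Standardized rate: 0.2800×10.68 + 0.0200×5.04 + 0.3400×2.37 + 0.2200×6.47 + 0.1400×9.01 = 6.5833 per 10,000.

6.58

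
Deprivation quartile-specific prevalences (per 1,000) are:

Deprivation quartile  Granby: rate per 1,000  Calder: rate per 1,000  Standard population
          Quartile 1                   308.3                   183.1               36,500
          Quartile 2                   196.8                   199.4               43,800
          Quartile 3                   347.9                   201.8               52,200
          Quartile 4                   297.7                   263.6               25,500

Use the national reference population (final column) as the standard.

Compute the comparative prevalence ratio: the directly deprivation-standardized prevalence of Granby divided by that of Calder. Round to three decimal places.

Standard total = 158,000; weights = 0.2310, 0.2772, 0.3304, 0.1614.
Granby: 0.2310×308.3 + 0.2772×196.8 + 0.3304×347.9 + 0.1614×297.7 = 288.7628 per 1,000.
Calder: 0.2310×183.1 + 0.2772×199.4 + 0.3304×201.8 + 0.1614×263.6 = 206.7888 per 1,000.
Ratio = 288.7628 ÷ 206.7888 = 1.39641.

1.396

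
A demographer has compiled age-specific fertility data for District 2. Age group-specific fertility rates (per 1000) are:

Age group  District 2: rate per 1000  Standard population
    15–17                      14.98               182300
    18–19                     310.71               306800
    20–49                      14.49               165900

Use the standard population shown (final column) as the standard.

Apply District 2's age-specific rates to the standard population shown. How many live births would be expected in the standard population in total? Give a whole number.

100461

Expected live births = Σ (standard pop × age-specific rate ÷ 1000)
= 182300×14.98/1000 + 306800×310.71/1000 + 165900×14.49/1000
= 2730.85 + 95325.83 + 2403.89 = 100460.57.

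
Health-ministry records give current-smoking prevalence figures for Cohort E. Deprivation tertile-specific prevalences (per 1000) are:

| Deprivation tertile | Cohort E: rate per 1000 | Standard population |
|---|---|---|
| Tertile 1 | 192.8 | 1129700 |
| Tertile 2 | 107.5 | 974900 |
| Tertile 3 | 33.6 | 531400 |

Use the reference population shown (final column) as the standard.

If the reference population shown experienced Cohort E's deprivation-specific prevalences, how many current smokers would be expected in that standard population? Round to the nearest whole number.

340463

Expected current smokers = Σ (standard pop × deprivation-specific rate ÷ 1000)
= 1129700×192.8/1000 + 974900×107.5/1000 + 531400×33.6/1000
= 217806.16 + 104801.75 + 17855.04 = 340462.95.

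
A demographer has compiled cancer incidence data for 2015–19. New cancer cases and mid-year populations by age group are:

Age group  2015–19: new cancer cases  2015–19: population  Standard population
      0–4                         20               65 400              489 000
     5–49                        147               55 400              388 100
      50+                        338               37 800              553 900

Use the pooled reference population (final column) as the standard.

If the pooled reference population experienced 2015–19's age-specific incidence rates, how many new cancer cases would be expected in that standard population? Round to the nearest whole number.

6132

Age-specific rates per 100 000 for 2015–19: 30.58, 265.34, 894.18.
Expected new cancer cases = Σ (standard pop × age-specific rate ÷ 100 000)
= 489 000×30.58/100 000 + 388 100×265.34/100 000 + 553 900×894.18/100 000
= 149.54 + 1029.80 + 4952.86 = 6132.20.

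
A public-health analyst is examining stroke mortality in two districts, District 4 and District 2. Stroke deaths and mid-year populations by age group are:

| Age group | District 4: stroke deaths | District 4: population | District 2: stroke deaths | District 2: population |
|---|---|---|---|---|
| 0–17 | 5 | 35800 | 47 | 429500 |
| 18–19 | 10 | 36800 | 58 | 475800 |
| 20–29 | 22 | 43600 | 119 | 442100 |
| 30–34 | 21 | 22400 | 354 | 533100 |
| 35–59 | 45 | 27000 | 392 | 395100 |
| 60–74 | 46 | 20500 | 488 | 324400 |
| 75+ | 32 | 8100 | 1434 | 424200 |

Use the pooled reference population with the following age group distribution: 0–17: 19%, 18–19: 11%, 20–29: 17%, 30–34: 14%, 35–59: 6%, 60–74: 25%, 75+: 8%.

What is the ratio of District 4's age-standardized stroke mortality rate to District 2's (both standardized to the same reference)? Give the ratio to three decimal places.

Age-specific rates per 100000 for District 4: 13.97, 27.17, 50.46, 93.75, 166.67, 224.39, 395.06.
For District 2: 10.94, 12.19, 26.92, 66.40, 99.22, 150.43, 338.05.
Standard weights: 0.19, 0.11, 0.17, 0.14, 0.06, 0.25, 0.08.
District 4: 0.1900×13.97 + 0.1100×27.17 + 0.1700×50.46 + 0.1400×93.75 + 0.0600×166.67 + 0.2500×224.39 + 0.0800×395.06 = 125.0482 per 100000.
District 2: 0.1900×10.94 + 0.1100×12.19 + 0.1700×26.92 + 0.1400×66.40 + 0.0600×99.22 + 0.2500×150.43 + 0.0800×338.05 = 87.8972 per 100000.
Ratio = 125.0482 ÷ 87.8972 = 1.42267.

1.423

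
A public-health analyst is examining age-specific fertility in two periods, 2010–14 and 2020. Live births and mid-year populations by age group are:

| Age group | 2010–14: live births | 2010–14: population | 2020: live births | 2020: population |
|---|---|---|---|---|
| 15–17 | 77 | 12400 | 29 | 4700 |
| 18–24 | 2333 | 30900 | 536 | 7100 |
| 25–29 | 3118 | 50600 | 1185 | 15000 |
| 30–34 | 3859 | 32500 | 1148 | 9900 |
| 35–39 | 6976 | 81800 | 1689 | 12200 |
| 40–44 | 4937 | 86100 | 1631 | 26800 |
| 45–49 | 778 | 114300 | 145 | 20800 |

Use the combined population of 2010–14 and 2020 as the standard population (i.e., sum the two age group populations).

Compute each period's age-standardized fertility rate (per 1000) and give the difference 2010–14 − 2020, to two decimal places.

Age-specific rates per 1000 for 2010–14: 6.210, 75.502, 61.621, 118.738, 85.281, 57.340, 6.807.
For 2020: 6.170, 75.493, 79.000, 115.960, 138.443, 60.858, 6.971.
Combined standard total = 505100; weights = 0.0339, 0.0752, 0.1299, 0.0839, 0.1861, 0.2235, 0.2675.
2010–14: 0.0339×6.210 + 0.0752×75.502 + 0.1299×61.621 + 0.0839×118.738 + 0.1861×85.281 + 0.2235×57.340 + 0.2675×6.807 = 54.3690 per 1000.
2020: 0.0339×6.170 + 0.0752×75.493 + 0.1299×79.000 + 0.0839×115.960 + 0.1861×138.443 + 0.2235×60.858 + 0.2675×6.971 = 67.1147 per 1000.
Difference = 54.3690 − 67.1147 = -12.7457.

-12.75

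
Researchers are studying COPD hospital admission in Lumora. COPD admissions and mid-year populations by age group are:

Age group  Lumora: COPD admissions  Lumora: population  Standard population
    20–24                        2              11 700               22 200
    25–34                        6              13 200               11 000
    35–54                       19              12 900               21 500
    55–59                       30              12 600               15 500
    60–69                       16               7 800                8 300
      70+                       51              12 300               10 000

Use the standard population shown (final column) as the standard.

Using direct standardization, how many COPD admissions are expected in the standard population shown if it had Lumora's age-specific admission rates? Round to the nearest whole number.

Age-specific rates per 10 000 for Lumora: 1.71, 4.55, 14.73, 23.81, 20.51, 41.46.
Expected COPD admissions = Σ (standard pop × age-specific rate ÷ 10 000)
= 22 200×1.71/10 000 + 11 000×4.55/10 000 + 21 500×14.73/10 000 + 15 500×23.81/10 000 + 8 300×20.51/10 000 + 10 000×41.46/10 000
= 3.79 + 5.00 + 31.67 + 36.90 + 17.03 + 41.46 = 135.86.

136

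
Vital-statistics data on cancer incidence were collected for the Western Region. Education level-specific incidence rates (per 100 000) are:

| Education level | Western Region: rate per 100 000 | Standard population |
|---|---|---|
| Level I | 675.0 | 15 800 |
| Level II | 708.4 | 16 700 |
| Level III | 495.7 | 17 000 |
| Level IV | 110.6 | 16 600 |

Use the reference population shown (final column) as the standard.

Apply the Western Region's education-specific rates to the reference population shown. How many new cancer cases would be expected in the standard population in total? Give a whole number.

Expected new cancer cases = Σ (standard pop × education-specific rate ÷ 100 000)
= 15 800×675.0/100 000 + 16 700×708.4/100 000 + 17 000×495.7/100 000 + 16 600×110.6/100 000
= 106.65 + 118.30 + 84.27 + 18.36 = 327.58.

328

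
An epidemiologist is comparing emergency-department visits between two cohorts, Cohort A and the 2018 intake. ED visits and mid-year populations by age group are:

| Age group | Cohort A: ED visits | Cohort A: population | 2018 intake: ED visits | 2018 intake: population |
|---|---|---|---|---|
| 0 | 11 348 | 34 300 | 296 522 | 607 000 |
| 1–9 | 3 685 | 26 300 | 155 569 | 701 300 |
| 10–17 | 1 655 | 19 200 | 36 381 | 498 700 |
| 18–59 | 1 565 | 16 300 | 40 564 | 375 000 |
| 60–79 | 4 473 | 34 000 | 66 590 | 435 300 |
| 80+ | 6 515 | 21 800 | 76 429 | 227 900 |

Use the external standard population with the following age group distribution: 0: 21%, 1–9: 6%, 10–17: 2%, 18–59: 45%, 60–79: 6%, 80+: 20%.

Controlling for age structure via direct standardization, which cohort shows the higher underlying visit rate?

Age-specific rates per 1 000 for Cohort A: 330.845, 140.114, 86.198, 96.012, 131.559, 298.853.
For the 2018 intake: 488.504, 221.829, 72.952, 108.171, 152.975, 335.362.
Standard weights: 0.21, 0.06, 0.02, 0.45, 0.06, 0.20.
Cohort A: 0.2100×330.845 + 0.0600×140.114 + 0.0200×86.198 + 0.4500×96.012 + 0.0600×131.559 + 0.2000×298.853 = 190.4780 per 1 000.
The 2018 intake: 0.2100×488.504 + 0.0600×221.829 + 0.0200×72.952 + 0.4500×108.171 + 0.0600×152.975 + 0.2000×335.362 = 242.2824 per 1 000.

2018 intake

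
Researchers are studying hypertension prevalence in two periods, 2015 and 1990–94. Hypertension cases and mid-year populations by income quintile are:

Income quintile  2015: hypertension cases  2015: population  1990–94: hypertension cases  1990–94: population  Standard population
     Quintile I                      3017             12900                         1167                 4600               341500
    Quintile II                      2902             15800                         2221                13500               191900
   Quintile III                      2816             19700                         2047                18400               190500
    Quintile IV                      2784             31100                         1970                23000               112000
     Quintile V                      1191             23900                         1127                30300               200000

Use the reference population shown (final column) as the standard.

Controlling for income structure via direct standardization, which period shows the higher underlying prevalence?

Income-specific rates per 1000 for 2015: 233.876, 183.671, 142.944, 89.518, 49.833.
For 1990–94: 253.696, 164.519, 111.250, 85.652, 37.195.
Standard total = 1035900; weights = 0.3297, 0.1852, 0.1839, 0.1081, 0.1931.
2015: 0.3297×233.876 + 0.1852×183.671 + 0.1839×142.944 + 0.1081×89.518 + 0.1931×49.833 = 156.7125 per 1000.
1990–94: 0.3297×253.696 + 0.1852×164.519 + 0.1839×111.250 + 0.1081×85.652 + 0.1931×37.195 = 151.0120 per 1000.

2015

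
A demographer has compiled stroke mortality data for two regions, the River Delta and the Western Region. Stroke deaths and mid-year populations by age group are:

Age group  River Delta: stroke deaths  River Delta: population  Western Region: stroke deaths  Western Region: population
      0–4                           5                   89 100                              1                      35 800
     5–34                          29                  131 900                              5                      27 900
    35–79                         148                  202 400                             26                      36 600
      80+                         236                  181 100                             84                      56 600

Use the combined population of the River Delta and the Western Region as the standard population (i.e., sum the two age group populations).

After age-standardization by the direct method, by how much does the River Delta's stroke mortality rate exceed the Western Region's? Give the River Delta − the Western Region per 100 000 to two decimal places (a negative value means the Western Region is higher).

-3.68

Age-specific rates per 100 000 for the River Delta: 5.61, 21.99, 73.12, 130.31.
For the Western Region: 2.79, 17.92, 71.04, 148.41.
Combined standard total = 761 400; weights = 0.1640, 0.2099, 0.3139, 0.3122.
The River Delta: 0.1640×5.61 + 0.2099×21.99 + 0.3139×73.12 + 0.3122×130.31 = 69.1705 per 100 000.
The Western Region: 0.1640×2.79 + 0.2099×17.92 + 0.3139×71.04 + 0.3122×148.41 = 72.8498 per 100 000.
Difference = 69.1705 − 72.8498 = -3.6793.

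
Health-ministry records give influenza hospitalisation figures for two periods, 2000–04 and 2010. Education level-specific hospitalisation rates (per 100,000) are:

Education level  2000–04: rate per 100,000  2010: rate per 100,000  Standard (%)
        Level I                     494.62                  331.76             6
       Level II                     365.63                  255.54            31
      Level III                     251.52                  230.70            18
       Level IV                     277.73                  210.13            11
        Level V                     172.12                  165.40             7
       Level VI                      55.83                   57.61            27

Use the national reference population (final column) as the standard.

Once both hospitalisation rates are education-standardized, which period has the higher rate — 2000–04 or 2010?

2000–04

Standard weights: 0.06, 0.31, 0.18, 0.11, 0.07, 0.27.
2000–04: 0.0600×494.62 + 0.3100×365.63 + 0.1800×251.52 + 0.1100×277.73 + 0.0700×172.12 + 0.2700×55.83 = 245.9689 per 100,000.
2010: 0.0600×331.76 + 0.3100×255.54 + 0.1800×230.70 + 0.1100×210.13 + 0.0700×165.40 + 0.2700×57.61 = 190.8960 per 100,000.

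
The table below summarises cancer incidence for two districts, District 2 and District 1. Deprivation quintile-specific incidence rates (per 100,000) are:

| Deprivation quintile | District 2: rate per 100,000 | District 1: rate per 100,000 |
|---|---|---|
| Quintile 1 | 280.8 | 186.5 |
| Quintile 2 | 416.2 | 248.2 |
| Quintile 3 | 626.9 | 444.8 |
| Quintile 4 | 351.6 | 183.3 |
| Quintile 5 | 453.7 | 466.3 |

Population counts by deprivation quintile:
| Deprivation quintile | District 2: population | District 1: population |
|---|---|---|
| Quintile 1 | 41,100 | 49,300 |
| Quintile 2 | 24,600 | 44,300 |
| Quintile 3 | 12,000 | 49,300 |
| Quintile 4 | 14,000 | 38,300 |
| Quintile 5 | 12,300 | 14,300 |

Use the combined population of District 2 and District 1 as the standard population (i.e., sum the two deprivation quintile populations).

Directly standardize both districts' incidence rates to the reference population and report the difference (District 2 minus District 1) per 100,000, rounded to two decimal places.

132.65

Combined standard total = 299,500; weights = 0.3018, 0.2301, 0.2047, 0.1746, 0.0888.
District 2: 0.3018×280.8 + 0.2301×416.2 + 0.2047×626.9 + 0.1746×351.6 + 0.0888×453.7 = 410.5061 per 100,000.
District 1: 0.3018×186.5 + 0.2301×248.2 + 0.2047×444.8 + 0.1746×183.3 + 0.0888×466.3 = 277.8531 per 100,000.
Difference = 410.5061 − 277.8531 = 132.6530.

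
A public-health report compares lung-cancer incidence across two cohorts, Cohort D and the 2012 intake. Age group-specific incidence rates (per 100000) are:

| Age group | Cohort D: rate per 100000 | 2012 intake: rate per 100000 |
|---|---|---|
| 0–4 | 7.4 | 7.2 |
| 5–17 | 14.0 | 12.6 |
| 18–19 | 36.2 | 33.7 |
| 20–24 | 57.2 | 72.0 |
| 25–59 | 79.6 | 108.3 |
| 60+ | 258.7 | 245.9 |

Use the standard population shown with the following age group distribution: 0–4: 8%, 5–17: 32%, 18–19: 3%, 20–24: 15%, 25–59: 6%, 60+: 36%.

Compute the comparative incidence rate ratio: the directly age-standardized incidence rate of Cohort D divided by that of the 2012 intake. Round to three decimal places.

1.011

Standard weights: 0.08, 0.32, 0.03, 0.15, 0.06, 0.36.
Cohort D: 0.0800×7.4 + 0.3200×14.0 + 0.0300×36.2 + 0.1500×57.2 + 0.0600×79.6 + 0.3600×258.7 = 112.6460 per 100000.
The 2012 intake: 0.0800×7.2 + 0.3200×12.6 + 0.0300×33.7 + 0.1500×72.0 + 0.0600×108.3 + 0.3600×245.9 = 111.4410 per 100000.
Ratio = 112.6460 ÷ 111.4410 = 1.01081.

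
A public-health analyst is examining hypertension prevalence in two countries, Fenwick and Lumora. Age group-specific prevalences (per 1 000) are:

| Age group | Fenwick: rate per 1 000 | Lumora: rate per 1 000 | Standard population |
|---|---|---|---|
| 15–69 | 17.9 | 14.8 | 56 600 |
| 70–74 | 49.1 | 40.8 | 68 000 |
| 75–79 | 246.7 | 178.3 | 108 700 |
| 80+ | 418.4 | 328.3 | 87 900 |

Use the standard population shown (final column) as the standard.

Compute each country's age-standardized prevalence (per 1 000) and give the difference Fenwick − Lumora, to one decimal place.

Standard total = 321 200; weights = 0.1762, 0.2117, 0.3384, 0.2737.
Fenwick: 0.1762×17.9 + 0.2117×49.1 + 0.3384×246.7 + 0.2737×418.4 = 211.5367 per 1 000.
Lumora: 0.1762×14.8 + 0.2117×40.8 + 0.3384×178.3 + 0.2737×328.3 = 161.4286 per 1 000.
Difference = 211.5367 − 161.4286 = 50.1081.

50.1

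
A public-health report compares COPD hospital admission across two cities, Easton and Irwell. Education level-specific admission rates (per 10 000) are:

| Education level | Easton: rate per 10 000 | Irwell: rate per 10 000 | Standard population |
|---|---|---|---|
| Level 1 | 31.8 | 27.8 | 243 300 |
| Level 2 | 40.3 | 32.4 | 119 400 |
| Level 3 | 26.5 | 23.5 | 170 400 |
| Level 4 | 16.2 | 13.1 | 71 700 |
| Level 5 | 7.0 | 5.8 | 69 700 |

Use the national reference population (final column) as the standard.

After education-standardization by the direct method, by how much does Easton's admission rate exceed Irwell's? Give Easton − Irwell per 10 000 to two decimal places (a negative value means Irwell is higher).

Standard total = 674 500; weights = 0.3607, 0.1770, 0.2526, 0.1063, 0.1033.
Easton: 0.3607×31.8 + 0.1770×40.3 + 0.2526×26.5 + 0.1063×16.2 + 0.1033×7.0 = 27.7447 per 10 000.
Irwell: 0.3607×27.8 + 0.1770×32.4 + 0.2526×23.5 + 0.1063×13.1 + 0.1033×5.8 = 23.6920 per 10 000.
Difference = 27.7447 − 23.6920 = 4.0527.

4.05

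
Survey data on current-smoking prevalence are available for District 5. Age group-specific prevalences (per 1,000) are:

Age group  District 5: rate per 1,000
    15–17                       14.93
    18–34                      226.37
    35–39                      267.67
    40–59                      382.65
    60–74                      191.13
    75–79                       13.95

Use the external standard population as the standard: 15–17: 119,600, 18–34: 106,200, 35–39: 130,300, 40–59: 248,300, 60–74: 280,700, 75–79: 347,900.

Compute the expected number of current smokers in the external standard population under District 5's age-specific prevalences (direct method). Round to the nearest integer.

Expected current smokers = Σ (standard pop × age-specific rate ÷ 1,000)
= 119,600×14.93/1,000 + 106,200×226.37/1,000 + 130,300×267.67/1,000 + 248,300×382.65/1,000 + 280,700×191.13/1,000 + 347,900×13.95/1,000
= 1785.63 + 24040.49 + 34877.40 + 95011.99 + 53650.19 + 4853.20 = 214218.91.

214219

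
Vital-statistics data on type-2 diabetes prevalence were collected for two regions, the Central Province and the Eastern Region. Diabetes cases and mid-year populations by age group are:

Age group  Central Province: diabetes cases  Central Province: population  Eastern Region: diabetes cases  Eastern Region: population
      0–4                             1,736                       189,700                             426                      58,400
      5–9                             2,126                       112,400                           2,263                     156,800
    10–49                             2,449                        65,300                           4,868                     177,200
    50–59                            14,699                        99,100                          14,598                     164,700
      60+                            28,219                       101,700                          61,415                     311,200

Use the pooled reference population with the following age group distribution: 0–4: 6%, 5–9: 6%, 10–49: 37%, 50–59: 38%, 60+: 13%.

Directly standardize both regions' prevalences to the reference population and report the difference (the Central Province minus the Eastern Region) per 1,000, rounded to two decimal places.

Age-specific rates per 1,000 for the Central Province: 9.151, 18.915, 37.504, 148.325, 277.473.
For the Eastern Region: 7.295, 14.432, 27.472, 88.634, 197.349.
Standard weights: 0.06, 0.06, 0.37, 0.38, 0.13.
The Central Province: 0.0600×9.151 + 0.0600×18.915 + 0.3700×37.504 + 0.3800×148.325 + 0.1300×277.473 = 107.9953 per 1,000.
The Eastern Region: 0.0600×7.295 + 0.0600×14.432 + 0.3700×27.472 + 0.3800×88.634 + 0.1300×197.349 = 70.8044 per 1,000.
Difference = 107.9953 − 70.8044 = 37.1909.

37.19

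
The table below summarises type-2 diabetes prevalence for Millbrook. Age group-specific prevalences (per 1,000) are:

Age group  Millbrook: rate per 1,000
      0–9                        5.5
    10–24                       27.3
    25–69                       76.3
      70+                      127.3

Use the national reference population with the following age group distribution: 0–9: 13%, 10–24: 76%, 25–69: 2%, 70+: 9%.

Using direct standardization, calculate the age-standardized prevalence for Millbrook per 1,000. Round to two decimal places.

34.45

Standard weights: 0.13, 0.76, 0.02, 0.09.
Standardized rate: 0.1300×5.5 + 0.7600×27.3 + 0.0200×76.3 + 0.0900×127.3 = 34.4460 per 1,000.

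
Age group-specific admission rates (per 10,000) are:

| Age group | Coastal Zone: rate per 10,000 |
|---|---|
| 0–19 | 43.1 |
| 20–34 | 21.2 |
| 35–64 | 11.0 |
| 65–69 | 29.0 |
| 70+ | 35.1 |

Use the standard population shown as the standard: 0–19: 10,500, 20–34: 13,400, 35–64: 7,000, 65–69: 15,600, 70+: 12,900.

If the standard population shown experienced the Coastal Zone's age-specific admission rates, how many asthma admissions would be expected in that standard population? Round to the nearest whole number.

Expected asthma admissions = Σ (standard pop × age-specific rate ÷ 10,000)
= 10,500×43.1/10,000 + 13,400×21.2/10,000 + 7,000×11.0/10,000 + 15,600×29.0/10,000 + 12,900×35.1/10,000
= 45.26 + 28.41 + 7.70 + 45.24 + 45.28 = 171.88.

172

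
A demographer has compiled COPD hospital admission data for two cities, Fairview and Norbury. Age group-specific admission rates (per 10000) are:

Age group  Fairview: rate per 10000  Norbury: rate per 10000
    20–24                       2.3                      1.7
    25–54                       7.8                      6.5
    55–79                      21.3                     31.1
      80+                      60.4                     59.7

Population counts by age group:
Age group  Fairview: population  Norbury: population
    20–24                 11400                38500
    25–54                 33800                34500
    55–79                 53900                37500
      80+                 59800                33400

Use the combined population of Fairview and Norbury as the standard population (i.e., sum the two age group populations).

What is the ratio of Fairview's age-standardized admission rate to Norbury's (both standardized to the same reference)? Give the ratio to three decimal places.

0.920

Combined standard total = 302800; weights = 0.1648, 0.2256, 0.3018, 0.3078.
Fairview: 0.1648×2.3 + 0.2256×7.8 + 0.3018×21.3 + 0.3078×60.4 = 27.1586 per 10000.
Norbury: 0.1648×1.7 + 0.2256×6.5 + 0.3018×31.1 + 0.3078×59.7 = 29.5091 per 10000.
Ratio = 27.1586 ÷ 29.5091 = 0.92034.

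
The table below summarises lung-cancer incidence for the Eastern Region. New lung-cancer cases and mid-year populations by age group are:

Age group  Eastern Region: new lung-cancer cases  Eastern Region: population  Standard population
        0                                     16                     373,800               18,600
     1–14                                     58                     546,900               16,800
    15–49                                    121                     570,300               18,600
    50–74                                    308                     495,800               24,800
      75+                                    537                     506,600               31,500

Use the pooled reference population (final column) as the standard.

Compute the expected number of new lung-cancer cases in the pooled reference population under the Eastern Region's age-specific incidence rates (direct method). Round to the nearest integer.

Age-specific rates per 100,000 for the Eastern Region: 4.28, 10.61, 21.22, 62.12, 106.00.
Expected new lung-cancer cases = Σ (standard pop × age-specific rate ÷ 100,000)
= 18,600×4.28/100,000 + 16,800×10.61/100,000 + 18,600×21.22/100,000 + 24,800×62.12/100,000 + 31,500×106.00/100,000
= 0.80 + 1.78 + 3.95 + 15.41 + 33.39 = 55.32.

55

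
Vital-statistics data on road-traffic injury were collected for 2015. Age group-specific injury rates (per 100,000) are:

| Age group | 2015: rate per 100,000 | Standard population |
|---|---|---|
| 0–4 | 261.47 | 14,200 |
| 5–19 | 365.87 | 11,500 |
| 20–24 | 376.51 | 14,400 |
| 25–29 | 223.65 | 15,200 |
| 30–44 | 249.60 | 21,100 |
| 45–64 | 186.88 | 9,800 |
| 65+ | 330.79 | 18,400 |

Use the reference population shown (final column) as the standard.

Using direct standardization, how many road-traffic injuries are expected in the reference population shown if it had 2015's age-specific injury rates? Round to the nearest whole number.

299

Expected road-traffic injuries = Σ (standard pop × age-specific rate ÷ 100,000)
= 14,200×261.47/100,000 + 11,500×365.87/100,000 + 14,400×376.51/100,000 + 15,200×223.65/100,000 + 21,100×249.60/100,000 + 9,800×186.88/100,000 + 18,400×330.79/100,000
= 37.13 + 42.08 + 54.22 + 33.99 + 52.67 + 18.31 + 60.87 = 299.26.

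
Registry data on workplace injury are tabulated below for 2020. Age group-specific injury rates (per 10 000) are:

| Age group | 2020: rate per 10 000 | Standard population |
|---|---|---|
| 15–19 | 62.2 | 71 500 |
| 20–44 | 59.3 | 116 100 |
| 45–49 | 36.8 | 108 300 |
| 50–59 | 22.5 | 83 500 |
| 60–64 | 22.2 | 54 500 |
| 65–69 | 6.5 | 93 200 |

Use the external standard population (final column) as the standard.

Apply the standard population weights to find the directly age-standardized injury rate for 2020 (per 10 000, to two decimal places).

Standard total = 527 100; weights = 0.1356, 0.2203, 0.2055, 0.1584, 0.1034, 0.1768.
Standardized rate: 0.1356×62.2 + 0.2203×59.3 + 0.2055×36.8 + 0.1584×22.5 + 0.1034×22.2 + 0.1768×6.5 = 36.0689 per 10 000.

36.07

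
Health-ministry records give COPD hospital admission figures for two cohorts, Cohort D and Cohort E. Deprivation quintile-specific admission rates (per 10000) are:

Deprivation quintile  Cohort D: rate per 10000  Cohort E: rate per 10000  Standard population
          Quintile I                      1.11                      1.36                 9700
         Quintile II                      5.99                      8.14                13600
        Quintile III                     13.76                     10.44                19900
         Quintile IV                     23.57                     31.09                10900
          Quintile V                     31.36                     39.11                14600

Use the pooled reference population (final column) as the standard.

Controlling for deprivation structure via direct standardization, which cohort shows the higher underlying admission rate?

Standard total = 68700; weights = 0.1412, 0.1980, 0.2897, 0.1587, 0.2125.
Cohort D: 0.1412×1.11 + 0.1980×5.99 + 0.2897×13.76 + 0.1587×23.57 + 0.2125×31.36 = 15.7325 per 10000.
Cohort E: 0.1412×1.36 + 0.1980×8.14 + 0.2897×10.44 + 0.1587×31.09 + 0.2125×39.11 = 18.0719 per 10000.

Cohort E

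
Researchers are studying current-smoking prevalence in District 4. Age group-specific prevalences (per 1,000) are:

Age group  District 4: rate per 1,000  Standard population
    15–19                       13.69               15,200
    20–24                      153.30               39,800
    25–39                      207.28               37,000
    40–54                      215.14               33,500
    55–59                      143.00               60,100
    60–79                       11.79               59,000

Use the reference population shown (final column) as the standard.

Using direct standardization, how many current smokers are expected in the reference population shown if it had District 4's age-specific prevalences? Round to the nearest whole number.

Expected current smokers = Σ (standard pop × age-specific rate ÷ 1,000)
= 15,200×13.69/1,000 + 39,800×153.30/1,000 + 37,000×207.28/1,000 + 33,500×215.14/1,000 + 60,100×143.00/1,000 + 59,000×11.79/1,000
= 208.09 + 6101.34 + 7669.36 + 7207.19 + 8594.30 + 695.61 = 30475.89.

30476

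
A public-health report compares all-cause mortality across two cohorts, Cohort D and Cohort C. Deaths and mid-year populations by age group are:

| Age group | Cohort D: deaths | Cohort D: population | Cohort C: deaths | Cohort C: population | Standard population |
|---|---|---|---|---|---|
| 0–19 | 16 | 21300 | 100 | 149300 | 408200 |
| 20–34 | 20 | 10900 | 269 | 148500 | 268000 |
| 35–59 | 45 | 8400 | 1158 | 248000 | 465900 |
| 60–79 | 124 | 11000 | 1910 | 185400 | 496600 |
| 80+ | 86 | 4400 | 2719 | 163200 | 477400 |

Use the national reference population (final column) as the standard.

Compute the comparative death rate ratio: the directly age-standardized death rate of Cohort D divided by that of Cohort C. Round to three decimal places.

Age-specific rates per 100000 for Cohort D: 75.12, 183.49, 535.71, 1127.27, 1954.55.
For Cohort C: 66.98, 181.14, 466.94, 1030.20, 1666.05.
Standard total = 2116100; weights = 0.1929, 0.1266, 0.2202, 0.2347, 0.2256.
Cohort D: 0.1929×75.12 + 0.1266×183.49 + 0.2202×535.71 + 0.2347×1127.27 + 0.2256×1954.55 = 861.1739 per 100000.
Cohort C: 0.1929×66.98 + 0.1266×181.14 + 0.2202×466.94 + 0.2347×1030.20 + 0.2256×1666.05 = 756.3002 per 100000.
Ratio = 861.1739 ÷ 756.3002 = 1.13867.

1.139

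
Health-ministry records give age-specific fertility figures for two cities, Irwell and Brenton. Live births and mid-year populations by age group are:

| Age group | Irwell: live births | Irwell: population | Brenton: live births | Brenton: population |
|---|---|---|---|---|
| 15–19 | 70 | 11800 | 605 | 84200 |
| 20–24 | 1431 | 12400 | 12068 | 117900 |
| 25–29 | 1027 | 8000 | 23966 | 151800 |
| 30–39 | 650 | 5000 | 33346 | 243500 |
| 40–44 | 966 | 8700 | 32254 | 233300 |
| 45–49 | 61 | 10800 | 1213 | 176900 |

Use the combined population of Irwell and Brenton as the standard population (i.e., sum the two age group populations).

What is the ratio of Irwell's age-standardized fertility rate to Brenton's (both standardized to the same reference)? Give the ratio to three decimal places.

0.892

Age-specific rates per 1000 for Irwell: 5.932, 115.403, 128.375, 130.000, 111.034, 5.648.
For Brenton: 7.185, 102.358, 157.879, 136.945, 138.251, 6.857.
Combined standard total = 1064300; weights = 0.0902, 0.1224, 0.1501, 0.2335, 0.2274, 0.1764.
Irwell: 0.0902×5.932 + 0.1224×115.403 + 0.1501×128.375 + 0.2335×130.000 + 0.2274×111.034 + 0.1764×5.648 = 90.5350 per 1000.
Brenton: 0.0902×7.185 + 0.1224×102.358 + 0.1501×157.879 + 0.2335×136.945 + 0.2274×138.251 + 0.1764×6.857 = 101.5039 per 1000.
Ratio = 90.5350 ÷ 101.5039 = 0.89194.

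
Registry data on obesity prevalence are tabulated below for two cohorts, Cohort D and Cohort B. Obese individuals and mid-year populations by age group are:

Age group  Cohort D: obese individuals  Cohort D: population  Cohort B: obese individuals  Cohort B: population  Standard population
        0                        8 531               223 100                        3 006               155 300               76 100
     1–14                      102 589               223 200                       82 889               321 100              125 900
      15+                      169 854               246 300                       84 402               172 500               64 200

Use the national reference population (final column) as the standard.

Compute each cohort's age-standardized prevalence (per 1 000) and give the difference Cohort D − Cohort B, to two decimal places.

149.01

Age-specific rates per 1 000 for Cohort D: 38.238, 459.628, 689.622.
For Cohort B: 19.356, 258.141, 489.287.
Standard total = 266 200; weights = 0.2859, 0.4730, 0.2412.
Cohort D: 0.2859×38.238 + 0.4730×459.628 + 0.2412×689.622 = 394.6314 per 1 000.
Cohort B: 0.2859×19.356 + 0.4730×258.141 + 0.2412×489.287 = 245.6241 per 1 000.
Difference = 394.6314 − 245.6241 = 149.0073.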